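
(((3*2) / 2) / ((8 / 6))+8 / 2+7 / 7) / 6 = 29 / 24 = 1.21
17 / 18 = 0.94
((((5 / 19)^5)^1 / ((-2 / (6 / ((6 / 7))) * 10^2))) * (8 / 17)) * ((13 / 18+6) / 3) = -105875 / 2273058882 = -0.00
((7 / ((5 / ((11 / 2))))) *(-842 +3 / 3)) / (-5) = 64757 / 50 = 1295.14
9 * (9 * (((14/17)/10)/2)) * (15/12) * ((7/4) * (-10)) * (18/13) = -101.02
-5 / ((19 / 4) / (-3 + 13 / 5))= 8 / 19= 0.42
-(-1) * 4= 4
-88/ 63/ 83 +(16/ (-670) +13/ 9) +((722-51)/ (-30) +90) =48373307/ 700686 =69.04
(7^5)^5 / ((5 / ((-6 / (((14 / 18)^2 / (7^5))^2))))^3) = -1065784922447455932154344000000000000000000000000.00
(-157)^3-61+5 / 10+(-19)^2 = -7739185 / 2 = -3869592.50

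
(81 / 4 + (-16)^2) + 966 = 4969 / 4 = 1242.25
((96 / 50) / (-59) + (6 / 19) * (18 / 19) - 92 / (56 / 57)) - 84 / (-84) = -688632467 / 7454650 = -92.38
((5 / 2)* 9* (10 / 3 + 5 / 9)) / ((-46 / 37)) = -6475 / 92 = -70.38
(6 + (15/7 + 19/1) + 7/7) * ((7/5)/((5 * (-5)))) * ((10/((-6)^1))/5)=197/375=0.53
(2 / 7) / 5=2 / 35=0.06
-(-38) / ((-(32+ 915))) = -38 / 947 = -0.04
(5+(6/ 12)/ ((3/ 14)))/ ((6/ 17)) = 187/ 9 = 20.78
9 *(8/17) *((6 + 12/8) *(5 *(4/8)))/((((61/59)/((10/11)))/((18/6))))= 209.48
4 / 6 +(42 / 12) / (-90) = 113 / 180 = 0.63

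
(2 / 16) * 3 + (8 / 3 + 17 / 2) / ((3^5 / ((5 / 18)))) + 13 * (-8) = -103.61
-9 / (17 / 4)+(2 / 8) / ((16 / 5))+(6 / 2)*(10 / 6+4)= 16277 / 1088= 14.96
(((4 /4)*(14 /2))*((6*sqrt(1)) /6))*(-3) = -21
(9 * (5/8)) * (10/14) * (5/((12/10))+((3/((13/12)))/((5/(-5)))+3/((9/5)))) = 17925/1456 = 12.31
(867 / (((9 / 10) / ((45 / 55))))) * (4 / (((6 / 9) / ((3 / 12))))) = 13005 / 11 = 1182.27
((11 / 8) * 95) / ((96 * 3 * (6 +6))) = 1045 / 27648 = 0.04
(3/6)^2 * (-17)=-17/4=-4.25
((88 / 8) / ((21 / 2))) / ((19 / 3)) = 22 / 133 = 0.17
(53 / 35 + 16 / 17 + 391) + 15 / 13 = 3052303 / 7735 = 394.61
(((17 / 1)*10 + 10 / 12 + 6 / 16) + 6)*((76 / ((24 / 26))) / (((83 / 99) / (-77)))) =-889765877 / 664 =-1340008.85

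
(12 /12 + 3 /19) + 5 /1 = 117 /19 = 6.16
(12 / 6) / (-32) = -1 / 16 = -0.06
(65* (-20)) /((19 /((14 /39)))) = -1400 /57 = -24.56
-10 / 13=-0.77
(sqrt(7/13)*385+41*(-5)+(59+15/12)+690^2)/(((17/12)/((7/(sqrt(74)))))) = 16170*sqrt(6734)/8177+39980241*sqrt(74)/1258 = 273551.02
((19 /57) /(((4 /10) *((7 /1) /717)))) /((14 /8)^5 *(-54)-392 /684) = -10462464 /108707333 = -0.10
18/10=9/5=1.80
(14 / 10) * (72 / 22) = 4.58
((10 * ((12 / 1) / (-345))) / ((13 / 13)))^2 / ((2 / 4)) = 128 / 529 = 0.24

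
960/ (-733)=-1.31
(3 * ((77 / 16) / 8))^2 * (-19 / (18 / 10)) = -563255 / 16384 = -34.38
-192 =-192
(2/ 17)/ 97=2/ 1649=0.00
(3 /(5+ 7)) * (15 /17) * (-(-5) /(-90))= -5 /408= -0.01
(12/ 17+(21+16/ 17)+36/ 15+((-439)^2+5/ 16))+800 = 263223049/ 1360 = 193546.36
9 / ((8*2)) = 0.56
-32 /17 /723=-32 /12291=-0.00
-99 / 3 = -33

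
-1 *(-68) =68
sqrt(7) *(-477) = -477 *sqrt(7) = -1262.02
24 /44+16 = 182 /11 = 16.55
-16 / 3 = -5.33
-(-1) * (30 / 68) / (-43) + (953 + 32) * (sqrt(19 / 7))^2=27361225 / 10234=2673.56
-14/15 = -0.93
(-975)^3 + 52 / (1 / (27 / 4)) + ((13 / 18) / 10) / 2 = -333669248627 / 360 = -926859023.96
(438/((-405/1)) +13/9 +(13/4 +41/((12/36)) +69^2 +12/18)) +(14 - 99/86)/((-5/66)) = 109567633/23220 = 4718.67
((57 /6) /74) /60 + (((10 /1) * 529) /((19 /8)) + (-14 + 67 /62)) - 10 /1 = 11529985231 /5230320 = 2204.45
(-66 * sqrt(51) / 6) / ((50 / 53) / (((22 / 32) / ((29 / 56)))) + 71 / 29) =-1301839 * sqrt(51) / 373851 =-24.87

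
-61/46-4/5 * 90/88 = -1085/506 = -2.14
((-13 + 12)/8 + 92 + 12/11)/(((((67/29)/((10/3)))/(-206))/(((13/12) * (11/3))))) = -58828965/536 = -109755.53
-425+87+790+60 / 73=33056 / 73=452.82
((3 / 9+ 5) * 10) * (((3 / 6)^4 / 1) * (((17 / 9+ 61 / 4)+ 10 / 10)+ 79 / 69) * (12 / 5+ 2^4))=31934 / 27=1182.74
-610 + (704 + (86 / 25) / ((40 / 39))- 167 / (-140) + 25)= 216207 / 1750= 123.55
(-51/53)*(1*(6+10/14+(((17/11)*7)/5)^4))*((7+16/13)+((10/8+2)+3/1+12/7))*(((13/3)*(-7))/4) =18377595281673/5431811000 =3383.33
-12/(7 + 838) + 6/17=4866/14365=0.34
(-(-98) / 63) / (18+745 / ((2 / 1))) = 28 / 7029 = 0.00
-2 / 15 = -0.13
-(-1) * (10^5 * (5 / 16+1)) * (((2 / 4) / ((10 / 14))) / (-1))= -91875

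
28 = 28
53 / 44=1.20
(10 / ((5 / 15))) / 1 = 30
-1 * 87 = -87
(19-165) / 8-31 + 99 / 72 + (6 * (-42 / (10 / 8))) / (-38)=-32353 / 760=-42.57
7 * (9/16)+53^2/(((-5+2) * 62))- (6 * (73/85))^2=-405492797/10750800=-37.72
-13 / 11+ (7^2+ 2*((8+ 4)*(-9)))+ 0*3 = -1850 / 11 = -168.18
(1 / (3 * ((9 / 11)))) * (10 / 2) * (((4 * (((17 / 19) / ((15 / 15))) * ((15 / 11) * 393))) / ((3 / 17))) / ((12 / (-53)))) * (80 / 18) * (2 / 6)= -2006527000 / 13851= -144865.14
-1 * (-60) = 60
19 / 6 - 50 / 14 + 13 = 529 / 42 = 12.60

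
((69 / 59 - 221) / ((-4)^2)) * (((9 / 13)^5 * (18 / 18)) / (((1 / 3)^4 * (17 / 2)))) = -20.82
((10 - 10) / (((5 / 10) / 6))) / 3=0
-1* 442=-442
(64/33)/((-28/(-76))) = 1216/231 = 5.26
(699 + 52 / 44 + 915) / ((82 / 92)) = 817282 / 451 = 1812.16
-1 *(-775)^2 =-600625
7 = 7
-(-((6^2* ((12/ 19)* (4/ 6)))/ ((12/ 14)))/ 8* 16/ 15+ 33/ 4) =-2239/ 380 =-5.89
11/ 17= 0.65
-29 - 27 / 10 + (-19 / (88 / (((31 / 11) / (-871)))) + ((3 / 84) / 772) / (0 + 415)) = -29969303062847 / 945424720240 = -31.70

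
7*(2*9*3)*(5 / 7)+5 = 275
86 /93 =0.92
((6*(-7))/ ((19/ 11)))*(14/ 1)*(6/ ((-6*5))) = 6468/ 95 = 68.08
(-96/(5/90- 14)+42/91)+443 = 1469479/3263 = 450.35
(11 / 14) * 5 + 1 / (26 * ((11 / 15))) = 3985 / 1001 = 3.98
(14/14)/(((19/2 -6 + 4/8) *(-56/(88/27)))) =-11/756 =-0.01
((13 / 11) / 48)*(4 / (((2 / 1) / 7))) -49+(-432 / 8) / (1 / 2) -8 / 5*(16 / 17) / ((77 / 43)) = -157.50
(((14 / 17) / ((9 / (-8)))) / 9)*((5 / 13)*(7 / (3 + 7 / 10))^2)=-0.11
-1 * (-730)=730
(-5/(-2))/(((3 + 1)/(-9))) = -45/8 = -5.62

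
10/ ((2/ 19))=95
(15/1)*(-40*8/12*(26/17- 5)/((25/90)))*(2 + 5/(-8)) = 116820/17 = 6871.76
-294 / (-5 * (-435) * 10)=-49 / 3625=-0.01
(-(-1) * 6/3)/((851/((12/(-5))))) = -24/4255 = -0.01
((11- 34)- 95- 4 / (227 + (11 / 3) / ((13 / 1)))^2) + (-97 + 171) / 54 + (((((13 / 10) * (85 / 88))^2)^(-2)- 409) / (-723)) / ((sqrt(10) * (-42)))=-61854664043 / 530350848- 324895596451 * sqrt(10) / 241454568902820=-116.63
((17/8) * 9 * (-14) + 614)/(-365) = -277/292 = -0.95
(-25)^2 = 625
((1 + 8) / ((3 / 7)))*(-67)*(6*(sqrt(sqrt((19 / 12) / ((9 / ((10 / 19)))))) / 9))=-469*15^(1 / 4)*2^(3 / 4) / 3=-517.42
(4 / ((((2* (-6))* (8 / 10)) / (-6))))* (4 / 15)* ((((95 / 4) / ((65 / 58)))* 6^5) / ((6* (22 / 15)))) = 1785240 / 143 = 12484.20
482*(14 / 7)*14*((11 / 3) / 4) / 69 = 37114 / 207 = 179.29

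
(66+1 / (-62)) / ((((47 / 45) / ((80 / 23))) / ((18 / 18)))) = 7363800 / 33511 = 219.74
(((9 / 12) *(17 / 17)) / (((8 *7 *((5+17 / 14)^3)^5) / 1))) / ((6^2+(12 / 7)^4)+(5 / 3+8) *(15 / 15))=1667495524260299776 / 5381261078373346625197633652273415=0.00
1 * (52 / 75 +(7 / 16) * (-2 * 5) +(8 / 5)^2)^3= -304821217 / 216000000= -1.41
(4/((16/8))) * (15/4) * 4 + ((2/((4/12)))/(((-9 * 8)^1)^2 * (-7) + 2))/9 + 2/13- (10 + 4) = 11430077/707577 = 16.15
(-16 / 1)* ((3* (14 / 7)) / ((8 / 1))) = -12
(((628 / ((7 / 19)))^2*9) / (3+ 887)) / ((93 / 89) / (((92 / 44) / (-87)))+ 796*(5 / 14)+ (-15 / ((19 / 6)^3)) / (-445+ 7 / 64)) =122.01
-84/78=-14/13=-1.08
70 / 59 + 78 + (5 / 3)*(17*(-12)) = -15388 / 59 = -260.81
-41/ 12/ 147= -41/ 1764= -0.02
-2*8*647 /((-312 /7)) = 232.26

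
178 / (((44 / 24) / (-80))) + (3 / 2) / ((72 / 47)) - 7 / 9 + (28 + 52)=-7687.07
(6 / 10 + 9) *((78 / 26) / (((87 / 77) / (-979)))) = -3618384 / 145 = -24954.37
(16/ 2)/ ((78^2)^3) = 1/ 28149950088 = 0.00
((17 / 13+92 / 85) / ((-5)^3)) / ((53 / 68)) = -10564 / 430625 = -0.02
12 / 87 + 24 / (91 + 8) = 364 / 957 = 0.38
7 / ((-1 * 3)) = -7 / 3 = -2.33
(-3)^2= 9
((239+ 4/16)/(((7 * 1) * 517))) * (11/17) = 957/22372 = 0.04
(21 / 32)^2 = 441 / 1024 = 0.43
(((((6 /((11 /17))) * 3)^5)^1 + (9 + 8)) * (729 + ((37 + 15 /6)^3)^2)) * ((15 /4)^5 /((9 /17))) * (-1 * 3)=-2806429705503161230121627334375 /10554638336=-265895392732778639296.58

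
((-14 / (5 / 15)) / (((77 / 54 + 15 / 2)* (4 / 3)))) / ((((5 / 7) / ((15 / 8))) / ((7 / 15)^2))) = -194481 / 96400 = -2.02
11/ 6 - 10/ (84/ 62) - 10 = -653/ 42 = -15.55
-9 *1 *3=-27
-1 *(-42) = 42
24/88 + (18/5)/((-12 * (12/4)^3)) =259/990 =0.26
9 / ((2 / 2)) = 9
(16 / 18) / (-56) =-0.02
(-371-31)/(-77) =402/77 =5.22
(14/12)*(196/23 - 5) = 189/46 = 4.11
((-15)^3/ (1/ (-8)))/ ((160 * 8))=675/ 32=21.09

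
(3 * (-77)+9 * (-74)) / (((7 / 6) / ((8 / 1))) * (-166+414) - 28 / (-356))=-478998 / 19355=-24.75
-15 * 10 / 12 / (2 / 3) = -75 / 4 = -18.75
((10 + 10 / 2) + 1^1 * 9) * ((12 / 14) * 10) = 1440 / 7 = 205.71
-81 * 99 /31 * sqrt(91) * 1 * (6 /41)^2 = -288684 * sqrt(91) /52111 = -52.85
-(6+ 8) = -14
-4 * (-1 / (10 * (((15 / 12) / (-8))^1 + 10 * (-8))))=-64 / 12825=-0.00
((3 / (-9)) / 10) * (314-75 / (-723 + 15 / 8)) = -302011 / 28845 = -10.47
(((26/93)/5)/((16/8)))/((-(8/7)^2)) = -0.02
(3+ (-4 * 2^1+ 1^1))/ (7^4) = -4/ 2401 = -0.00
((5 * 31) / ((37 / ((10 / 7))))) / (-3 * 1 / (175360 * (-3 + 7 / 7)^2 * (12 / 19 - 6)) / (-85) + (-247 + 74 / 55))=-34563105280000 / 1418749183613811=-0.02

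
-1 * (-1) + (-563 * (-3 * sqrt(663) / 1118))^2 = 145584919 / 96148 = 1514.18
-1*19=-19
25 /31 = 0.81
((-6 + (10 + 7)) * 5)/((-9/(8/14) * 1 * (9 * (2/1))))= -0.19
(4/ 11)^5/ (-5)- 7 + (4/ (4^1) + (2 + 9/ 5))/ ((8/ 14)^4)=195928093/ 5153632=38.02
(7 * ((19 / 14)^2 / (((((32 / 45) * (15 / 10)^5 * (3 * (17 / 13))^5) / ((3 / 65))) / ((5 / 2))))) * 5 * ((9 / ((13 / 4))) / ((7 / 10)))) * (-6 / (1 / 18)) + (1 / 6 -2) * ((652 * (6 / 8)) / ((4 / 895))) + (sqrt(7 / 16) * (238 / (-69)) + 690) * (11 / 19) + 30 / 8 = -19053186211860475 / 95175854424 -1309 * sqrt(7) / 2622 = -200190.61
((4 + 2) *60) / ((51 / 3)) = 360 / 17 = 21.18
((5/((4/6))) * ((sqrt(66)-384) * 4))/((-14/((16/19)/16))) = 5760/133-15 * sqrt(66)/133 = 42.39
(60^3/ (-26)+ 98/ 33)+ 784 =-7520.72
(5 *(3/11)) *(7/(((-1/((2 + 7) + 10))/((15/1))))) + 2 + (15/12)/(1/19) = -118567/44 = -2694.70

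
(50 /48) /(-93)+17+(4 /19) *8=791885 /42408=18.67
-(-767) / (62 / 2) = 767 / 31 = 24.74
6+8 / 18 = 58 / 9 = 6.44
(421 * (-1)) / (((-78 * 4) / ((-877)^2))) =1037831.12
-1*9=-9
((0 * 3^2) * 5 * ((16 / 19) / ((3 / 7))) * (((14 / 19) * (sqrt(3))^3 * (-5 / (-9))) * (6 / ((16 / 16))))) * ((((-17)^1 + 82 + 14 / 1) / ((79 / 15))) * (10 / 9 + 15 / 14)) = 0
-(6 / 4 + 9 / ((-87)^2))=-2525 / 1682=-1.50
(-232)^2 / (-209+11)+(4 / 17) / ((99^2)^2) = -443915673692 / 1633013217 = -271.84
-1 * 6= -6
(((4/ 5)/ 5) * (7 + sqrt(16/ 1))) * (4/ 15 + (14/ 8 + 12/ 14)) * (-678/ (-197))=3000602/ 172375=17.41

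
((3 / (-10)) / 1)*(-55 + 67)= -18 / 5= -3.60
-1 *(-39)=39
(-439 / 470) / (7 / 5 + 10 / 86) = -18877 / 30644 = -0.62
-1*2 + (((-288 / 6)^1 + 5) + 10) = -35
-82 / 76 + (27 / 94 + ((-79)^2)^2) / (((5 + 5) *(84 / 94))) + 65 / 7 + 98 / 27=89440758113 / 20520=4358711.41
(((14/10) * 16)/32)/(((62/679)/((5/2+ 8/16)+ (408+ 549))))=228144/31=7359.48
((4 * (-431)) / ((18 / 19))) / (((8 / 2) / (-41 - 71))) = 458584 / 9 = 50953.78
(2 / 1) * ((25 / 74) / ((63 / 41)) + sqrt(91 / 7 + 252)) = 1025 / 2331 + 2 * sqrt(265) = 33.00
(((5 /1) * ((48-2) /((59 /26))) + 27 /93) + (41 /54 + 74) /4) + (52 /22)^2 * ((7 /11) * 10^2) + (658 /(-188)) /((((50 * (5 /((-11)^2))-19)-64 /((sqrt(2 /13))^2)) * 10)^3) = 8992572615775980825357241321 /18897587526851913602250000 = 475.86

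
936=936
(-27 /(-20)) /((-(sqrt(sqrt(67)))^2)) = -27 * sqrt(67) /1340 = -0.16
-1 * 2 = -2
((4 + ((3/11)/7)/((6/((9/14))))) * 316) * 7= 682007/77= 8857.23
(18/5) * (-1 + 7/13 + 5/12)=-0.16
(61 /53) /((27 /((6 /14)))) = 0.02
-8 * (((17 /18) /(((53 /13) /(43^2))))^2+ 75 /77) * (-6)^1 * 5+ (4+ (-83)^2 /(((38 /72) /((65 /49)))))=34213997620315252 /776708163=44050003.91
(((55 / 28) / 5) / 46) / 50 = 11 / 64400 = 0.00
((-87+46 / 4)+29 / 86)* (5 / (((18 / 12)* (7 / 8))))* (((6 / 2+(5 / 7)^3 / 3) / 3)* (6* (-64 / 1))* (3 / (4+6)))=10630332416 / 309729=34321.40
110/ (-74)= -55/ 37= -1.49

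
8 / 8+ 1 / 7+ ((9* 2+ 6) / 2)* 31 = 2612 / 7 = 373.14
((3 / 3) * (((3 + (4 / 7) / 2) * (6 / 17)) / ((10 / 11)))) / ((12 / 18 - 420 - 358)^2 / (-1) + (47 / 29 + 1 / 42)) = -396198 / 187672599475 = -0.00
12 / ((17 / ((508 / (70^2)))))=1524 / 20825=0.07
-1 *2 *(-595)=1190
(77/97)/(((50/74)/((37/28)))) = 15059/9700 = 1.55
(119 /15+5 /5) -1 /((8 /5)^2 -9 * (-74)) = 2239301 /250710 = 8.93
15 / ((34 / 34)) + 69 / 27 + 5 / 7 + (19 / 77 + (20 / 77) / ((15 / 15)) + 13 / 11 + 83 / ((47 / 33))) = 2548184 / 32571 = 78.23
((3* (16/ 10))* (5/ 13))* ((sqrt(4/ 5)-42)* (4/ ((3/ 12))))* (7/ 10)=-56448/ 65 + 2688* sqrt(5)/ 325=-849.94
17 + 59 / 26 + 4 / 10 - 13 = 867 / 130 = 6.67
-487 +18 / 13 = -6313 / 13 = -485.62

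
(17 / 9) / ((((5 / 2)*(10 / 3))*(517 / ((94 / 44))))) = 17 / 18150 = 0.00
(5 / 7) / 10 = 1 / 14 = 0.07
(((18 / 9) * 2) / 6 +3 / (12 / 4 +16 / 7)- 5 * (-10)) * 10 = 56870 / 111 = 512.34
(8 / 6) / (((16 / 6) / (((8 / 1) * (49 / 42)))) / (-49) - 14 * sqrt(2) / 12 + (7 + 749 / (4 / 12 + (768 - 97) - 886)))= 13940935904 * sqrt(2) / 85704556393 + 41883016560 / 85704556393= 0.72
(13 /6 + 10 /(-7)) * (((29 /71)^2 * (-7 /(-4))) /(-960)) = -26071 /116144640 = -0.00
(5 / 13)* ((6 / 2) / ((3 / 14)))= 70 / 13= 5.38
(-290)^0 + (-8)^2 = 65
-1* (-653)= 653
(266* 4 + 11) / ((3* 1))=358.33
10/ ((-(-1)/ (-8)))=-80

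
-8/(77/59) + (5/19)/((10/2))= -8891/1463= -6.08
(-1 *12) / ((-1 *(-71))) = -12 / 71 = -0.17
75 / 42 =25 / 14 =1.79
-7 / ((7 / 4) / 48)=-192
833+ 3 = 836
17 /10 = 1.70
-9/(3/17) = -51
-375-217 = -592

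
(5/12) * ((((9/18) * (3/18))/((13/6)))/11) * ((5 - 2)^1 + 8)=5/312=0.02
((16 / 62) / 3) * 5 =40 / 93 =0.43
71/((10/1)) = 71/10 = 7.10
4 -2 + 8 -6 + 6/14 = 31/7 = 4.43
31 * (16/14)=248/7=35.43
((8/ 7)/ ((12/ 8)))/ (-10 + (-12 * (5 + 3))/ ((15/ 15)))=-8/ 1113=-0.01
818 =818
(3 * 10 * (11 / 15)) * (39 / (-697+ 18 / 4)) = -1716 / 1385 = -1.24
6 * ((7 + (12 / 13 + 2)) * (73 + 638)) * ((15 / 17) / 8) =4127355 / 884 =4668.95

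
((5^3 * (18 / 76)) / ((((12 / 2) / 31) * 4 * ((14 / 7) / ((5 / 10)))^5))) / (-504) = -3875 / 52297728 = -0.00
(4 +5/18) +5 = 167/18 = 9.28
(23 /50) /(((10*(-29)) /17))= -391 /14500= -0.03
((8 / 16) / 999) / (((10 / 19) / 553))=10507 / 19980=0.53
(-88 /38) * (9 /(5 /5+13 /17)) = -1122 /95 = -11.81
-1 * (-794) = 794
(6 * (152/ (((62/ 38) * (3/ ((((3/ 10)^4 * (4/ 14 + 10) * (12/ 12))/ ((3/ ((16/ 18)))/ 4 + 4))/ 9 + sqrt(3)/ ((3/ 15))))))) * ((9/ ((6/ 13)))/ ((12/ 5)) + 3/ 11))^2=737901289231488 * sqrt(3)/ 15770610625 + 9818475652850999289191724/ 53472226650390625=183699272.81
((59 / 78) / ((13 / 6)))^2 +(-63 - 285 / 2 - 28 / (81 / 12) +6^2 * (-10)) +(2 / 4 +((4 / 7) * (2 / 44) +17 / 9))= -33674121959 / 59378319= -567.11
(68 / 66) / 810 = 17 / 13365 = 0.00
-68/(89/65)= -4420/89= -49.66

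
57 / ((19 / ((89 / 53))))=267 / 53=5.04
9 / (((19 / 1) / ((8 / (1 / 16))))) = 1152 / 19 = 60.63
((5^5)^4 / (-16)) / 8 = -95367431640625 / 128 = -745058059692.38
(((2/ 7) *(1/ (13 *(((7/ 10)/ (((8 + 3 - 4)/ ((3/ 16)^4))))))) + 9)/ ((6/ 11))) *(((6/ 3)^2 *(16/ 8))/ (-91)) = -60590596/ 2012283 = -30.11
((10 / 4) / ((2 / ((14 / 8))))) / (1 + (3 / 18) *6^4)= 5 / 496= 0.01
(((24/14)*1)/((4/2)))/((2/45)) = 135/7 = 19.29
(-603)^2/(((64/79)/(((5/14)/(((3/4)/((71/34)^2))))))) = 241338807585/258944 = 932011.58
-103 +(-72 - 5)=-180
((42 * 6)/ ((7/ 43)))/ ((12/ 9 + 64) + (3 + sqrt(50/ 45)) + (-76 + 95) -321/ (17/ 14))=-39596808/ 4527883 -74562 * sqrt(10)/ 4527883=-8.80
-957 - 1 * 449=-1406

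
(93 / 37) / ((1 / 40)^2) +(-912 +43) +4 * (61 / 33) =3858379 / 1221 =3160.02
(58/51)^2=3364/2601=1.29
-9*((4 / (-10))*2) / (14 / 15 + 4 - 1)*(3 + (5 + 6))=25.63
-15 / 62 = -0.24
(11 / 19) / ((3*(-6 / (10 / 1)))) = -55 / 171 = -0.32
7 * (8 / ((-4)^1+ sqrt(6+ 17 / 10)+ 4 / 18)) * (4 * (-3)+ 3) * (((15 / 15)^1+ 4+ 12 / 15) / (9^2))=14616 * sqrt(770) / 26615+ 110432 / 5323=35.98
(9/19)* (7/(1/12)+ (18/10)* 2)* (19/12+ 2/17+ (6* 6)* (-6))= -28722069/3230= -8892.28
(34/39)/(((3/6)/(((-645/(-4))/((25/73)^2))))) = 3895499/1625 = 2397.23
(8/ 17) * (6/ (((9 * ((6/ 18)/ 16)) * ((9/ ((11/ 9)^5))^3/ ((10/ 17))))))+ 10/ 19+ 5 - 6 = -187214795447117449081/ 824169642415822173411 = -0.23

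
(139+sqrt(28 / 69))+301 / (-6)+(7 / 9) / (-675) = 2 * sqrt(483) / 69+1079311 / 12150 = 89.47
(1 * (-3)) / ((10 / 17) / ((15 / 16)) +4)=-153 / 236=-0.65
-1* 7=-7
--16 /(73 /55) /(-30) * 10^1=-880 /219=-4.02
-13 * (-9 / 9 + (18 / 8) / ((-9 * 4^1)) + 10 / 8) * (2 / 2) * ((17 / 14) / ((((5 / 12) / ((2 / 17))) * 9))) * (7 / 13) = -1 / 20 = -0.05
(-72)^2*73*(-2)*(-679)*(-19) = -9764302464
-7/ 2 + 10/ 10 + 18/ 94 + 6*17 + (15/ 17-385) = -454513/ 1598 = -284.43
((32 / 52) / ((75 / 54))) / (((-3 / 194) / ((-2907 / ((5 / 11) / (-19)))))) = -5657626656 / 1625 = -3481616.40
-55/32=-1.72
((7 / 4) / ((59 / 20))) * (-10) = -350 / 59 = -5.93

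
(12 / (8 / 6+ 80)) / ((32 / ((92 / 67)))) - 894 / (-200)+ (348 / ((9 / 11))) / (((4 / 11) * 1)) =2879233459 / 2452200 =1174.14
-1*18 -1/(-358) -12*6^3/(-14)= 418867/2506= 167.15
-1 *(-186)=186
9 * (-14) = -126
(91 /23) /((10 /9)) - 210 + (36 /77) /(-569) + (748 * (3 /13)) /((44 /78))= 1003265607 /10076990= 99.56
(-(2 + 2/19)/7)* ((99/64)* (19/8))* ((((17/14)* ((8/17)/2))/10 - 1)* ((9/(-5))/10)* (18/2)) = -136323/78400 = -1.74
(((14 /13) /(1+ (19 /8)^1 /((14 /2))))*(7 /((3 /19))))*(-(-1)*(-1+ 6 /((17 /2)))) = -104272 /9945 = -10.48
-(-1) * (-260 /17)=-260 /17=-15.29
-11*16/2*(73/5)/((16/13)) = -10439/10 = -1043.90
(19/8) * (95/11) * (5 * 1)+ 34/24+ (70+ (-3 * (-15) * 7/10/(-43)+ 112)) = 3238055/11352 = 285.24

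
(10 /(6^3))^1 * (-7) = -35 /108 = -0.32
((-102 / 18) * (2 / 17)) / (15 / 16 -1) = 32 / 3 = 10.67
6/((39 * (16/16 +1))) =1/13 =0.08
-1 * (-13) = 13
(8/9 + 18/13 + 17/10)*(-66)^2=1125058/65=17308.58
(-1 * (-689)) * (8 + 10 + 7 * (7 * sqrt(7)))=12402 + 33761 * sqrt(7)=101725.21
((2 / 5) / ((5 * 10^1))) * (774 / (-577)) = -0.01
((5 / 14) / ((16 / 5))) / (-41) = -25 / 9184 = -0.00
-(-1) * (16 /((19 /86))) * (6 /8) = 54.32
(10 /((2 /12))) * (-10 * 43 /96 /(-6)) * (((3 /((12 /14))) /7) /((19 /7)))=7525 /912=8.25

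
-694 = -694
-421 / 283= -1.49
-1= -1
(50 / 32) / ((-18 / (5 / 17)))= -125 / 4896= -0.03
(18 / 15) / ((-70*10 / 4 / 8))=-0.05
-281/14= -20.07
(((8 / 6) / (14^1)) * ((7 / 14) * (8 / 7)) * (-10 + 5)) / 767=-40 / 112749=-0.00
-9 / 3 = -3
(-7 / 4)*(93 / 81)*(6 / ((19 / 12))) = -434 / 57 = -7.61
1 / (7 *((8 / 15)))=15 / 56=0.27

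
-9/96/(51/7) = -7/544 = -0.01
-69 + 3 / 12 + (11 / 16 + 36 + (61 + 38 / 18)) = 4471 / 144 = 31.05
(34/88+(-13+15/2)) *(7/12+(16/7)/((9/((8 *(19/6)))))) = -132625/3696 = -35.88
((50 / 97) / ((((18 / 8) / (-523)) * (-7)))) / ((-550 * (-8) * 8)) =523 / 1075536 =0.00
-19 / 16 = -1.19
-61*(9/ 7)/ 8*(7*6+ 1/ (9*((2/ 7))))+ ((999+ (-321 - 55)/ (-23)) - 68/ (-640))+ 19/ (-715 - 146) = 1900674541/ 3168480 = 599.87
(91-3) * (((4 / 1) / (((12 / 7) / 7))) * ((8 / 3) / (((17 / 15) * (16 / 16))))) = 172480 / 51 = 3381.96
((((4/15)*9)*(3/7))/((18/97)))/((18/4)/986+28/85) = 382568/23051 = 16.60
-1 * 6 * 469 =-2814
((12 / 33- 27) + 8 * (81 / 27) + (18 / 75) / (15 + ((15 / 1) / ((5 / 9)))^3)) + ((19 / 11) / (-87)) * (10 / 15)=-624341654 / 235637325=-2.65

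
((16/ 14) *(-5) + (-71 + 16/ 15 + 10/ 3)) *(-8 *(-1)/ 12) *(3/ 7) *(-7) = 5062/ 35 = 144.63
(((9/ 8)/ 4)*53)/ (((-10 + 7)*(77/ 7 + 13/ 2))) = -159/ 560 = -0.28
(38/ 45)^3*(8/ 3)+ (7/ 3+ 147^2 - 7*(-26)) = 5958191476/ 273375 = 21794.94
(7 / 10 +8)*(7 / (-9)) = -6.77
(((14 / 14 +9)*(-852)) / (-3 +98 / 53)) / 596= 112890 / 9089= 12.42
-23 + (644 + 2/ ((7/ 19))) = 4385/ 7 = 626.43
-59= -59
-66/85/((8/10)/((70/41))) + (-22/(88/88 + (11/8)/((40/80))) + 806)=8348069/10455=798.48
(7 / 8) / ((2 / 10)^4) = 4375 / 8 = 546.88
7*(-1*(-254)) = 1778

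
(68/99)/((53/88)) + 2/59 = 33050/28143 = 1.17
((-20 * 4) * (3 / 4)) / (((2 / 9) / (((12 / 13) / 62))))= -1620 / 403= -4.02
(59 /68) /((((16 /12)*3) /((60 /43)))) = 885 /2924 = 0.30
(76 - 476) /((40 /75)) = -750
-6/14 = -3/7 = -0.43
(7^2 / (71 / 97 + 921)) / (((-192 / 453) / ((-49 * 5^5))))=109898271875 / 5722112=19205.89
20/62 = 0.32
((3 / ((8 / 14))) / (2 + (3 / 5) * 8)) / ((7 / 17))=15 / 8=1.88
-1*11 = -11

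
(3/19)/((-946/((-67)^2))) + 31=543727/17974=30.25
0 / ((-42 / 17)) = 0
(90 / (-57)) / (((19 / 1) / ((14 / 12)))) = -35 / 361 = -0.10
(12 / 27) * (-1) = -4 / 9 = -0.44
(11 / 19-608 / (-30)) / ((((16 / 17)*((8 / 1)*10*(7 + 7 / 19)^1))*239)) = 100997 / 642432000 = 0.00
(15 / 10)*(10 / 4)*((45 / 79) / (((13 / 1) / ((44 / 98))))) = 7425 / 100646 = 0.07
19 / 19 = 1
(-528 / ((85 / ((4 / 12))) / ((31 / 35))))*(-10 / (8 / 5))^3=213125 / 476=447.74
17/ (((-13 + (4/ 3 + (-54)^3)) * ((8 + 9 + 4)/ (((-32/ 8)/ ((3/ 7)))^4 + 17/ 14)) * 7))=-0.01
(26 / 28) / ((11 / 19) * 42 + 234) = 247 / 68712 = 0.00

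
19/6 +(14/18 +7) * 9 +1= 74.17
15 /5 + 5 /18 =59 /18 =3.28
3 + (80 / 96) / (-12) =211 / 72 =2.93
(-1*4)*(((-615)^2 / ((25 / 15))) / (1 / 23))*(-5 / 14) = 52195050 / 7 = 7456435.71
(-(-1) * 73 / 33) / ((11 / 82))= 5986 / 363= 16.49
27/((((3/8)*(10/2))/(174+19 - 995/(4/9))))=-147294/5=-29458.80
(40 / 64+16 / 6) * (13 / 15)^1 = 1027 / 360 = 2.85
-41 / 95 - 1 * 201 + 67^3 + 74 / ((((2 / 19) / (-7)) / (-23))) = 39305734 / 95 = 413744.57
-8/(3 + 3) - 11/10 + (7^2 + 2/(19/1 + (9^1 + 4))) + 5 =12391/240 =51.63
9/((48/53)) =159/16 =9.94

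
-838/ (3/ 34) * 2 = -56984/ 3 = -18994.67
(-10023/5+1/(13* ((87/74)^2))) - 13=-992601556/491985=-2017.54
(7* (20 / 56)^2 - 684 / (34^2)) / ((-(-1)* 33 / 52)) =31681 / 66759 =0.47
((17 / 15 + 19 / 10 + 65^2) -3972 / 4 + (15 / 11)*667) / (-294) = -1367711 / 97020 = -14.10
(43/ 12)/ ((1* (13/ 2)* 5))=43/ 390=0.11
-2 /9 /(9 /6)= -4 /27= -0.15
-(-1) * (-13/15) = -13/15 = -0.87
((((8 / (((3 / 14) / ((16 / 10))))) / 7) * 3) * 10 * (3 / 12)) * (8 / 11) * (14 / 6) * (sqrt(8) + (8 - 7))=3584 / 33 + 7168 * sqrt(2) / 33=415.79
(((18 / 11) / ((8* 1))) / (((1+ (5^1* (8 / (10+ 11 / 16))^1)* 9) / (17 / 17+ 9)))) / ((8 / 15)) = 0.11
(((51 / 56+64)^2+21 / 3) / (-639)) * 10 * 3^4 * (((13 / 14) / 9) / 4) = -860286505 / 6234368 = -137.99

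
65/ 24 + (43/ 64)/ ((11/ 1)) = 5849/ 2112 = 2.77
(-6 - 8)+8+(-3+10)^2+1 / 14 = 603 / 14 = 43.07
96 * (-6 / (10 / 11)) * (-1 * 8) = 25344 / 5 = 5068.80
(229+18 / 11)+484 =7861 / 11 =714.64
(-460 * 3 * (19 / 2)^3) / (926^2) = -2366355 / 1714952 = -1.38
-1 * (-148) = 148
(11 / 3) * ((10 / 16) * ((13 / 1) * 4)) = 715 / 6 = 119.17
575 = 575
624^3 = 242970624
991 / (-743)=-991 / 743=-1.33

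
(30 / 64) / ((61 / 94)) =705 / 976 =0.72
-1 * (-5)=5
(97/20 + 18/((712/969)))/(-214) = -26119/190460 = -0.14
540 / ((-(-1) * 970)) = 54 / 97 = 0.56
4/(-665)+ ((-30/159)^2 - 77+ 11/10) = -56689919/747194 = -75.87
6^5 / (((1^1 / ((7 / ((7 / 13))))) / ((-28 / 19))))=-2830464 / 19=-148971.79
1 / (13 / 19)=19 / 13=1.46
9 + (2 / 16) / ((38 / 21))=2757 / 304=9.07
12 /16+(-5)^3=-497 /4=-124.25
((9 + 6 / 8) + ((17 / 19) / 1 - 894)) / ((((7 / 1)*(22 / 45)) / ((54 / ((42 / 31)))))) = -842879925 / 81928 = -10288.06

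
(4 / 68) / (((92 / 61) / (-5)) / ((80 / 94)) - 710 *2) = -3050 / 73645377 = -0.00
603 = 603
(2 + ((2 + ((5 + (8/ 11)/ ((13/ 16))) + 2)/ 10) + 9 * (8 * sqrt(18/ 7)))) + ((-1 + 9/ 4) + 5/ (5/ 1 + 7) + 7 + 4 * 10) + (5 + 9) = 289387/ 4290 + 216 * sqrt(14)/ 7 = 182.91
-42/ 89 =-0.47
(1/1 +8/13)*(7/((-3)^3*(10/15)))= -49/78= -0.63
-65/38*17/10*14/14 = -221/76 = -2.91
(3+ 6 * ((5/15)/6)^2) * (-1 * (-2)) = 163/27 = 6.04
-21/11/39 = -7/143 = -0.05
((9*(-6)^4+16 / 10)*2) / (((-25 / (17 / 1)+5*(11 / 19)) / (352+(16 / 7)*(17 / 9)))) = 5837392.17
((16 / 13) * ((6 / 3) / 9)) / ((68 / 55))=440 / 1989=0.22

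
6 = 6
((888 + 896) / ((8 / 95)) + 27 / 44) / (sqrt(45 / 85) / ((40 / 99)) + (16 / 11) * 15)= 507098848000 / 518682237 - 3383766210 * sqrt(17) / 172894079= 896.97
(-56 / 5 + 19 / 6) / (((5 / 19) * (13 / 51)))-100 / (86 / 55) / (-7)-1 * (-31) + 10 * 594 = 5860.38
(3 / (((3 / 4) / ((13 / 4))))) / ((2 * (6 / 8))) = 26 / 3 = 8.67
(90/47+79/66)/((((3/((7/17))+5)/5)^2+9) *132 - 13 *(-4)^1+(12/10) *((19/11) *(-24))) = 11824925/7551303504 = 0.00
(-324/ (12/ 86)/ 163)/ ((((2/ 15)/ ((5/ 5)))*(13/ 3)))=-52245/ 2119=-24.66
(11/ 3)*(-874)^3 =-7343903864/ 3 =-2447967954.67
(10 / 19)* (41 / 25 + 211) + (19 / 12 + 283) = 452009 / 1140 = 396.50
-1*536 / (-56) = 9.57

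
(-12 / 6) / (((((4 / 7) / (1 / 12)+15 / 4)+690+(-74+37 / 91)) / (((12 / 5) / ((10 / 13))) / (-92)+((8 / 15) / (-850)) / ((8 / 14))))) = 0.00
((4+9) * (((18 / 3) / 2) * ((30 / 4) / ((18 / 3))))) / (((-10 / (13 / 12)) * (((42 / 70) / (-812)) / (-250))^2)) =-5440875781250 / 9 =-604541753472.22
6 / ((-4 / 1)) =-3 / 2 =-1.50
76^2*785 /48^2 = 283385 /144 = 1967.95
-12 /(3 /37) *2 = -296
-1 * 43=-43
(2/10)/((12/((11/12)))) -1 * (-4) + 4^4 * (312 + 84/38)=1100445329/13680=80441.91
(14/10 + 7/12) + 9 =659/60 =10.98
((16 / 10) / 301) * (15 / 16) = 3 / 602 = 0.00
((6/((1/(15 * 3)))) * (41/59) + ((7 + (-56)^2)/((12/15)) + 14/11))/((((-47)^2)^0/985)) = 10529077715/2596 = 4055885.10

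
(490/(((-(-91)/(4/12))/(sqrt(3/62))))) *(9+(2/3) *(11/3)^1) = 3605 *sqrt(186)/10881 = 4.52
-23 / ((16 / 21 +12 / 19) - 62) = 9177 / 24182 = 0.38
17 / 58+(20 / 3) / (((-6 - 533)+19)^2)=344789 / 1176240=0.29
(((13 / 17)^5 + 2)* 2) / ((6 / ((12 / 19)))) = 12844028 / 26977283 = 0.48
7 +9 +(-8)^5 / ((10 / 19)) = -311216 / 5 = -62243.20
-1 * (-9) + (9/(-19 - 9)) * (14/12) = 69/8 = 8.62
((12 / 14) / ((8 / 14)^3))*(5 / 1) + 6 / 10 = 3771 / 160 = 23.57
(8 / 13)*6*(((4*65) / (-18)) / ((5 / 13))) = -416 / 3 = -138.67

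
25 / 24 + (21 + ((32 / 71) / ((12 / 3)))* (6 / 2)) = 38135 / 1704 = 22.38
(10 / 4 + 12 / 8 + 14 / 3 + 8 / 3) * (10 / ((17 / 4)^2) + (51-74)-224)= -47482 / 17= -2793.06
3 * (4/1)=12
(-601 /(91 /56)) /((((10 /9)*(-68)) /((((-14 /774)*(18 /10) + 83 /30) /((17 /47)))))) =298881507 /8077550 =37.00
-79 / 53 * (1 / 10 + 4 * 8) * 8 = -101436 / 265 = -382.78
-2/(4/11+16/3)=-33/94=-0.35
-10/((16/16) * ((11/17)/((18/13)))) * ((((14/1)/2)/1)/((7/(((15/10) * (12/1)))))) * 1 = -55080/143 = -385.17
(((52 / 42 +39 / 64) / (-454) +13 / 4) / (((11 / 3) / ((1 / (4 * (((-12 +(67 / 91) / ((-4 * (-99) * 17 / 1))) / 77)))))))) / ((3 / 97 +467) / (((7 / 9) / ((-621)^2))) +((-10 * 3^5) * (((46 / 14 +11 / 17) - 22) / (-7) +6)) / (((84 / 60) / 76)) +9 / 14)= -19063039037933891 / 3093257143130064692942528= -0.00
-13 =-13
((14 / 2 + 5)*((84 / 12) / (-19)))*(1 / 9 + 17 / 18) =-14 / 3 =-4.67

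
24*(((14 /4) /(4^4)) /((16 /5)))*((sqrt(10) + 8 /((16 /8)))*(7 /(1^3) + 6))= 1365*sqrt(10) /1024 + 1365 /256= 9.55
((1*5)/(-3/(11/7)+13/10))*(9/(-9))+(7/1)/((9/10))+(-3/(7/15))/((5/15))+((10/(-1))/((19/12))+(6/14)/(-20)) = -15456271/1603980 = -9.64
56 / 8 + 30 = 37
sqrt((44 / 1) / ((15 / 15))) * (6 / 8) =3 * sqrt(11) / 2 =4.97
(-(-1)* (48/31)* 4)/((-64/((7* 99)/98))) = -297/434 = -0.68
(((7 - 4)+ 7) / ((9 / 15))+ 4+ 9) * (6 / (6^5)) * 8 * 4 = 178 / 243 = 0.73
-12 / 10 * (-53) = 318 / 5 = 63.60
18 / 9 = 2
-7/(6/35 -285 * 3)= 245/29919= 0.01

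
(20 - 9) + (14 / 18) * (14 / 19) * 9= 307 / 19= 16.16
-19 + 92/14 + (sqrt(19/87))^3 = -87/7 + 19*sqrt(1653)/7569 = -12.33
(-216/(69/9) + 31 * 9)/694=5769/15962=0.36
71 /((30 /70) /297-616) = -49203 /426887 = -0.12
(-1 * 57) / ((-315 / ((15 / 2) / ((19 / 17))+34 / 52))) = 1819 / 1365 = 1.33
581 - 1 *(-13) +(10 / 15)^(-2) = 2385 / 4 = 596.25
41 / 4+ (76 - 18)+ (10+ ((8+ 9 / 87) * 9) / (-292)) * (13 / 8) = 84.09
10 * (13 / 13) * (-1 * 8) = -80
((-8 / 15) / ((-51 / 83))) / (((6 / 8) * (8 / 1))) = 332 / 2295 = 0.14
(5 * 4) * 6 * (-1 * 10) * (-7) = 8400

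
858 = 858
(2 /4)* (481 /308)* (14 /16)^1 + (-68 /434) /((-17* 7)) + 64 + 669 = 784584655 /1069376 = 733.68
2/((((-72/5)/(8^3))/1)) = -640/9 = -71.11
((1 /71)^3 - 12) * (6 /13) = -5.54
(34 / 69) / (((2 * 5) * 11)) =17 / 3795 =0.00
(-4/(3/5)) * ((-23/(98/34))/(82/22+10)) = 86020/22197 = 3.88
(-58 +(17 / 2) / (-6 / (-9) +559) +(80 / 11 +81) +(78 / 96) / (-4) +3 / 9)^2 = 11634669462015625 / 12574456418304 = 925.26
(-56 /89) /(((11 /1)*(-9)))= 56 /8811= 0.01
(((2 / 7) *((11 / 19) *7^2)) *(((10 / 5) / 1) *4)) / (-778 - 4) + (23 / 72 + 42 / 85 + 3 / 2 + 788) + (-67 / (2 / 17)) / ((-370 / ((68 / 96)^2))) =2504739951871 / 3166536960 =791.00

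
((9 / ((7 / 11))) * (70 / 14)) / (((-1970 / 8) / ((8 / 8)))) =-396 / 1379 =-0.29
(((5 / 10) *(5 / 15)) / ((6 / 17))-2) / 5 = -11 / 36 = -0.31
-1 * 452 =-452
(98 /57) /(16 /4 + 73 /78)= 0.35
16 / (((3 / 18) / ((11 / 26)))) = 528 / 13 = 40.62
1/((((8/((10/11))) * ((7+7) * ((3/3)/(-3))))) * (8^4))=-15/2523136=-0.00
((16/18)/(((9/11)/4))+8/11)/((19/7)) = 31640/16929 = 1.87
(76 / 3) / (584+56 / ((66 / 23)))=209 / 4979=0.04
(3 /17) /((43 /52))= 156 /731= 0.21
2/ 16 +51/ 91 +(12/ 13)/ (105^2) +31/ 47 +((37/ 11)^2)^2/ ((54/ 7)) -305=-679479646043899/ 2367019254600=-287.06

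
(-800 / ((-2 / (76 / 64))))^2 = 225625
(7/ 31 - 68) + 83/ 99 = -205426/ 3069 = -66.94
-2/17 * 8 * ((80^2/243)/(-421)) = 102400/1739151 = 0.06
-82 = -82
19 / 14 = 1.36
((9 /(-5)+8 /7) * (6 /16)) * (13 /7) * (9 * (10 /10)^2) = -8073 /1960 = -4.12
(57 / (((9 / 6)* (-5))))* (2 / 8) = -19 / 10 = -1.90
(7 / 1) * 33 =231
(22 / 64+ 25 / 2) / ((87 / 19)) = 2603 / 928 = 2.80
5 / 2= 2.50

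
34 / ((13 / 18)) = 612 / 13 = 47.08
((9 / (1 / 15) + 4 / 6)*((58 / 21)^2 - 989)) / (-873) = 176143495 / 1154979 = 152.51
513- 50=463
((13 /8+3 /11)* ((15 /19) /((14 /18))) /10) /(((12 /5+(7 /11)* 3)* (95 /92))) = 34569 /798532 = 0.04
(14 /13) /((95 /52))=56 /95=0.59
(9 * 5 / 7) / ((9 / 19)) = 95 / 7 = 13.57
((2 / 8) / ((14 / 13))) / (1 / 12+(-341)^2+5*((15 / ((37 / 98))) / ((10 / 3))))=1443 / 723173654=0.00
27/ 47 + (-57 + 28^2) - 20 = 33256/ 47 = 707.57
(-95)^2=9025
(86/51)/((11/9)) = 258/187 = 1.38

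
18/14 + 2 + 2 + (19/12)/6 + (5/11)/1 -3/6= 30515/5544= 5.50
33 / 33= 1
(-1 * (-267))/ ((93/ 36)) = 3204/ 31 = 103.35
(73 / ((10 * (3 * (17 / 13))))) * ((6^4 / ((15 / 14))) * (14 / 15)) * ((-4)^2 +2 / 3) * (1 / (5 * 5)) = 2976064 / 2125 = 1400.50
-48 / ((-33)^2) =-16 / 363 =-0.04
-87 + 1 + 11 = -75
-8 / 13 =-0.62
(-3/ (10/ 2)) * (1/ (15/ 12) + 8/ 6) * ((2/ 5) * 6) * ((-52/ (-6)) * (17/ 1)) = -56576/ 125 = -452.61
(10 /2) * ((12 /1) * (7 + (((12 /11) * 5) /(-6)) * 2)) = 3420 /11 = 310.91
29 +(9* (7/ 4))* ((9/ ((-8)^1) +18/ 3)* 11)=27955/ 32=873.59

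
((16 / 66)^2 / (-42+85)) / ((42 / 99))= 32 / 9933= 0.00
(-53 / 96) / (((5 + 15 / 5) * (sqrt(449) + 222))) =-1961 / 6250880 + 53 * sqrt(449) / 37505280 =-0.00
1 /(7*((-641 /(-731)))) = 731 /4487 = 0.16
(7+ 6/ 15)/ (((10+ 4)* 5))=37/ 350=0.11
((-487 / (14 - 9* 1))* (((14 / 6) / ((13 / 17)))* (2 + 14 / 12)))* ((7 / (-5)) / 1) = 7707749 / 5850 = 1317.56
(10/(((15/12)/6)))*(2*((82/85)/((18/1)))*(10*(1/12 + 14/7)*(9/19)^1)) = 16400/323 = 50.77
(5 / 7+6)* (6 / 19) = 282 / 133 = 2.12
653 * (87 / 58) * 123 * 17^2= 69636573 / 2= 34818286.50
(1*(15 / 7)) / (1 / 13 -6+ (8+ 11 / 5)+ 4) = 975 / 3766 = 0.26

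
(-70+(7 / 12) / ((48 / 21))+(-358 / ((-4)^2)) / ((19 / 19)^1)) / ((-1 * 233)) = 17687 / 44736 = 0.40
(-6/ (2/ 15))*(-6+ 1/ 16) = 4275/ 16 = 267.19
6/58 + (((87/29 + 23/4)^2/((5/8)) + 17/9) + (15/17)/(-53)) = 58543655/470322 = 124.48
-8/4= -2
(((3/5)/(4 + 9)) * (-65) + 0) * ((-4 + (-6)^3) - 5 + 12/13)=8739/13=672.23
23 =23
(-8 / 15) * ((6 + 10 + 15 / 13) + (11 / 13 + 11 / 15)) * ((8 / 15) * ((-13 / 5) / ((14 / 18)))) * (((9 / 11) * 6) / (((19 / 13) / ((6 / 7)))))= 328243968 / 6400625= 51.28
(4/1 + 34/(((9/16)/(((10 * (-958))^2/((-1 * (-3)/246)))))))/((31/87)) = 118724887885844/93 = 1276611697697.25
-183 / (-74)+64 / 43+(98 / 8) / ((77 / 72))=15.42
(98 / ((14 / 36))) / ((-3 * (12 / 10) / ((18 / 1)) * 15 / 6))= -504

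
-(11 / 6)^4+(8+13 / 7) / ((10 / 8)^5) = -228701699 / 28350000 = -8.07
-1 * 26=-26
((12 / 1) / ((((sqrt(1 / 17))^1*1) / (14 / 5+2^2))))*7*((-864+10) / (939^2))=-813008*sqrt(17) / 1469535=-2.28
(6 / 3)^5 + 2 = 34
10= 10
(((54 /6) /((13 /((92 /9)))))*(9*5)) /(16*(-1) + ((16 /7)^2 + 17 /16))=-649152 /19799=-32.79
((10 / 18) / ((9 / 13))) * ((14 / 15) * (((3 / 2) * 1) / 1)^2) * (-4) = -182 / 27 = -6.74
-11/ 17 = -0.65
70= 70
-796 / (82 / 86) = -34228 / 41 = -834.83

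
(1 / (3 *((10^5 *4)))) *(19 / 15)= 19 / 18000000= 0.00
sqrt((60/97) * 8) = 4 * sqrt(2910)/97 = 2.22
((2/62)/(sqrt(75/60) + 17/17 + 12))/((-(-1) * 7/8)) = 416/145607- 16 * sqrt(5)/145607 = 0.00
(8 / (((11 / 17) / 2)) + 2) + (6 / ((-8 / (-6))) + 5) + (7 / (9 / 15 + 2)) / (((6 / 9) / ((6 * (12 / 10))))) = 18677 / 286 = 65.30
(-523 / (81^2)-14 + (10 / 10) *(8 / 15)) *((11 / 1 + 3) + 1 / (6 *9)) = -336402473 / 1771470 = -189.90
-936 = -936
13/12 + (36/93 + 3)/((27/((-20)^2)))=57209/1116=51.26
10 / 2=5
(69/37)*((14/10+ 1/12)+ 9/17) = 47219/12580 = 3.75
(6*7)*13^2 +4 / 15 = 106474 / 15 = 7098.27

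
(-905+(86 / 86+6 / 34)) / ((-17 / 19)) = 291935 / 289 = 1010.16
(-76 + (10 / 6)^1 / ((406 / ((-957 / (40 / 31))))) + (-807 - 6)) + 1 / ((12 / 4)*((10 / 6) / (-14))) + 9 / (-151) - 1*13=-76772383 / 84560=-907.90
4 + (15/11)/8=367/88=4.17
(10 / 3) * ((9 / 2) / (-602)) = -15 / 602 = -0.02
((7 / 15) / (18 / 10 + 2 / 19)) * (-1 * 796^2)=-84270928 / 543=-155195.08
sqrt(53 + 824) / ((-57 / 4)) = -4 * sqrt(877) / 57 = -2.08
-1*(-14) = 14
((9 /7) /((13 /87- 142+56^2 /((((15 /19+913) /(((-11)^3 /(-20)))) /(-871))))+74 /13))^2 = 195204466162055025 /4679369689309272195764244481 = 0.00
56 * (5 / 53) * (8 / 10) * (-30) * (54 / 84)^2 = -19440 / 371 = -52.40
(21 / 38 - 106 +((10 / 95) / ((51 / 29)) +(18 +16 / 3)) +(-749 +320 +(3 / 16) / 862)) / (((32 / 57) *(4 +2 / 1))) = -2276651367 / 15005696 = -151.72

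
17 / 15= 1.13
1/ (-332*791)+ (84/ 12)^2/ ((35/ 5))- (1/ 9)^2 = 148638311/ 21271572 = 6.99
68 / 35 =1.94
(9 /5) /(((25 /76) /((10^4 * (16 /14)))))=437760 /7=62537.14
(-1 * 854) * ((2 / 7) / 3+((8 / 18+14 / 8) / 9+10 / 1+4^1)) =-1983781 / 162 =-12245.56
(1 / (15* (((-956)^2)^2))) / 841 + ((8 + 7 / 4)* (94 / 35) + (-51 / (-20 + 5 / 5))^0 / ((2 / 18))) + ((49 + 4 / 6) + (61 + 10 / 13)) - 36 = 106071863320609376987 / 958871071120784640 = 110.62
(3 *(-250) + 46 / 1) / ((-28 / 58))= 10208 / 7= 1458.29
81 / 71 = 1.14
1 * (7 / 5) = 7 / 5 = 1.40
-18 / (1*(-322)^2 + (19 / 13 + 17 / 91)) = -819 / 4717697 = -0.00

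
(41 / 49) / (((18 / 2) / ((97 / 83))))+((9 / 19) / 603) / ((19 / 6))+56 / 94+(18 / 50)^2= 21695526663502 / 26006179854375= 0.83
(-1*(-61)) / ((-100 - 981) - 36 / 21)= -427 / 7579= -0.06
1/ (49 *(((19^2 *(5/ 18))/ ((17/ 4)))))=153/ 176890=0.00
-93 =-93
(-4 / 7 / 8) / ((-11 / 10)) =5 / 77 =0.06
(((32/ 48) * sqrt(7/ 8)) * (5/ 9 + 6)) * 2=59 * sqrt(14)/ 27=8.18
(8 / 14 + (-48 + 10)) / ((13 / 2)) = -524 / 91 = -5.76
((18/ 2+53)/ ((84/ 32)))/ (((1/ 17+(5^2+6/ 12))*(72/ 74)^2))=1442926/ 1478169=0.98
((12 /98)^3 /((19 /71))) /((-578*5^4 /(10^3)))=-0.00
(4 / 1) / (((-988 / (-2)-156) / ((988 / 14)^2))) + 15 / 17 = 49831 / 833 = 59.82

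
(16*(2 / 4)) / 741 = 8 / 741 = 0.01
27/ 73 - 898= -65527/ 73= -897.63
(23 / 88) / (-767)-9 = -607487 / 67496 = -9.00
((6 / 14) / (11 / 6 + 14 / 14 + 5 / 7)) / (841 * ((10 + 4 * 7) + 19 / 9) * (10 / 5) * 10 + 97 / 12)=648 / 3618967279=0.00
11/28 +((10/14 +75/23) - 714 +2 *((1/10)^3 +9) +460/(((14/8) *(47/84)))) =-419671029/1891750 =-221.84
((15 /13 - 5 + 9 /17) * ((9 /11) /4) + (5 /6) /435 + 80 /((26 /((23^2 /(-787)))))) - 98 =-201225279529 /1997377668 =-100.74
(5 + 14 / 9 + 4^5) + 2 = 1032.56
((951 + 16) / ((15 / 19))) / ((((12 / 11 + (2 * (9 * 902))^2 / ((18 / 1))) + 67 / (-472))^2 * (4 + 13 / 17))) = 443143887296 / 369711756719963429320485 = 0.00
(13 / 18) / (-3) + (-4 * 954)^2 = 786340211 / 54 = 14561855.76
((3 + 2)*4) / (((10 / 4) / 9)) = 72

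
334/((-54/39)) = -241.22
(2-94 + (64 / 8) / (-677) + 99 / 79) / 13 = -4854045 / 695279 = -6.98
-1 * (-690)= 690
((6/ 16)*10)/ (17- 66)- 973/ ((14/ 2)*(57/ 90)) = -817605/ 3724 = -219.55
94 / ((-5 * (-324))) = 47 / 810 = 0.06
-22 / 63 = -0.35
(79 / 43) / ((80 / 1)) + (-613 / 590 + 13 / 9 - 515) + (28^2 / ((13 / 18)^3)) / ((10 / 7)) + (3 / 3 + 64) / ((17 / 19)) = 69238402868777 / 68223177360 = 1014.88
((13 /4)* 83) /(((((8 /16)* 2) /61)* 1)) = 65819 /4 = 16454.75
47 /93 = 0.51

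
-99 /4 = -24.75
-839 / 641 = -1.31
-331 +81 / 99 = -3632 / 11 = -330.18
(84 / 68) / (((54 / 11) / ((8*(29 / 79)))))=8932 / 12087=0.74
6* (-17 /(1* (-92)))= 51 /46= 1.11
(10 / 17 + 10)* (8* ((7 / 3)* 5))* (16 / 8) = 33600 / 17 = 1976.47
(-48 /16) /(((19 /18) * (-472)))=0.01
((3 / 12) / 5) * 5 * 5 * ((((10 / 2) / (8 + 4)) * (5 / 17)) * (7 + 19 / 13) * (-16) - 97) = -376555 / 2652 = -141.99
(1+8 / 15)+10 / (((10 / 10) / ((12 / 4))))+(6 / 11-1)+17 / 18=31703 / 990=32.02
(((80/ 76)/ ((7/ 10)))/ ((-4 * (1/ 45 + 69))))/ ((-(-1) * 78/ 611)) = -17625/ 413098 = -0.04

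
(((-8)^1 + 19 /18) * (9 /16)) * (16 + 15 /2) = -5875 /64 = -91.80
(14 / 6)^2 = 49 / 9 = 5.44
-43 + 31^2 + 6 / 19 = 17448 / 19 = 918.32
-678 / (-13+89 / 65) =7345 / 126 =58.29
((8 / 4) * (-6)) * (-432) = 5184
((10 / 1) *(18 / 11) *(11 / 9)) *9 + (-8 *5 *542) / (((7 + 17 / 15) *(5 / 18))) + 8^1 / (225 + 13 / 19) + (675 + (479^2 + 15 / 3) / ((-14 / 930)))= -498630708641 / 32696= -15250511.03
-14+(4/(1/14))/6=-14/3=-4.67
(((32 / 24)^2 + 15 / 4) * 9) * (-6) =-597 / 2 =-298.50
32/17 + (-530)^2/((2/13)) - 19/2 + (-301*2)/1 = 62058173/34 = 1825240.38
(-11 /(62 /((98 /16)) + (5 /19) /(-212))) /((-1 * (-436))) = -542773 /217743087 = -0.00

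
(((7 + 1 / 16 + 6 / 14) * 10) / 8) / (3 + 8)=4195 / 4928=0.85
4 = 4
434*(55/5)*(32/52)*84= 3208128/13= 246779.08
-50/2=-25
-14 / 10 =-1.40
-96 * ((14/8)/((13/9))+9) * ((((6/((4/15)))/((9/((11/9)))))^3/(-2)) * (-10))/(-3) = 49080625/1053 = 46610.28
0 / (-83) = 0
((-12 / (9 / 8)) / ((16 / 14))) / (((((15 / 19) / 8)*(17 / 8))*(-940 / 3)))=8512 / 59925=0.14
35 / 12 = 2.92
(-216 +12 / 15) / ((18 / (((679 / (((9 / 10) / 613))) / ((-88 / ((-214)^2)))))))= 2563776012574 / 891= 2877414155.53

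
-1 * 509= -509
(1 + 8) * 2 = 18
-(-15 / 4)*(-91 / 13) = -105 / 4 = -26.25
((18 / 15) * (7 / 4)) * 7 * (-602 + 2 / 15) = -221186 / 25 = -8847.44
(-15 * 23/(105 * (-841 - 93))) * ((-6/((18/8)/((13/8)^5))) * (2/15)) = -8539739/602542080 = -0.01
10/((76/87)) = 435/38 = 11.45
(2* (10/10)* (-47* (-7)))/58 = 329/29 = 11.34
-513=-513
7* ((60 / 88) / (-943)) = -105 / 20746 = -0.01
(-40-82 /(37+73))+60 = 1059 /55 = 19.25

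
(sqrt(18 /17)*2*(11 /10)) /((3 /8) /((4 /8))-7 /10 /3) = 396*sqrt(34) /527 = 4.38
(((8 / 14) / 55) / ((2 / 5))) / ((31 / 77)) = 2 / 31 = 0.06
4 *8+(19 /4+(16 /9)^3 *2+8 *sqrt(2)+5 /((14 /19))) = 8 *sqrt(2)+1118027 /20412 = 66.09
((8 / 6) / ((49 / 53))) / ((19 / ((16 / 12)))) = 0.10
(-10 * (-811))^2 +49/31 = 2038935149/31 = 65772101.58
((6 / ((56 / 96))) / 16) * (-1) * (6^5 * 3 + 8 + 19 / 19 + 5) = -15005.57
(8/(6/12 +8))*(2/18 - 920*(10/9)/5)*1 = -9808/51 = -192.31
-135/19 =-7.11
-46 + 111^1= 65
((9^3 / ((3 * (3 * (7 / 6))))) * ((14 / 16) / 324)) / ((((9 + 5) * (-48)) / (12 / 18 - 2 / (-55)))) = -29 / 147840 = -0.00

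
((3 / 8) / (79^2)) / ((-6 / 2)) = -1 / 49928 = -0.00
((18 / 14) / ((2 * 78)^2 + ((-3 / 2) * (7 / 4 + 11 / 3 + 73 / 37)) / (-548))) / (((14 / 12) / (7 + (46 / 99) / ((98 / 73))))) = 34682665728 / 104257347730459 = 0.00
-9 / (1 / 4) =-36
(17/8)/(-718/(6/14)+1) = -51/40184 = -0.00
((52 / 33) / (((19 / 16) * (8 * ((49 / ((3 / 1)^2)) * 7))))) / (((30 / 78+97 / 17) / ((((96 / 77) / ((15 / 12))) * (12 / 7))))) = 158865408 / 130021220945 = 0.00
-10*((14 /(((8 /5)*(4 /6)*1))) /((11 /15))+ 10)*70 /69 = -429625 /1518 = -283.02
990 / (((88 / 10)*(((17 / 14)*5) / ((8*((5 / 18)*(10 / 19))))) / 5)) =35000 / 323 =108.36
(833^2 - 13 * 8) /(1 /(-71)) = -49258735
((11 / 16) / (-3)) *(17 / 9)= -187 / 432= -0.43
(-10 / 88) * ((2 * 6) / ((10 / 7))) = -21 / 22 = -0.95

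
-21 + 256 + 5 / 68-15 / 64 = 255505 / 1088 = 234.84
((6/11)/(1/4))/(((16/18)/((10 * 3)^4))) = 21870000/11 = 1988181.82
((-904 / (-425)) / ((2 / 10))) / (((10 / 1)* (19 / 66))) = 29832 / 8075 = 3.69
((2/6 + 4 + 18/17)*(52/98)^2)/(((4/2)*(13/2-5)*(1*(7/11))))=2044900/2571471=0.80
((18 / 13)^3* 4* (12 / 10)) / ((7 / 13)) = 139968 / 5915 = 23.66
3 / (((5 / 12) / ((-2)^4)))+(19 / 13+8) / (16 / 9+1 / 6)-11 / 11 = 10835 / 91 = 119.07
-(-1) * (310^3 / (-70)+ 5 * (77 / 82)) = -244283505 / 574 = -425581.02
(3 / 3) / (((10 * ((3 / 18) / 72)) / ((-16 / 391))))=-3456 / 1955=-1.77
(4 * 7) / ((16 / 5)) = 35 / 4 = 8.75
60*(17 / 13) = 1020 / 13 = 78.46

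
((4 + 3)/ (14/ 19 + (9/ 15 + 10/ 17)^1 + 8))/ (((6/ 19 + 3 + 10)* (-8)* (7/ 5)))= -153425/ 32442696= -0.00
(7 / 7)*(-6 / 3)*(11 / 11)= -2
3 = 3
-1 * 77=-77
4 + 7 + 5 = 16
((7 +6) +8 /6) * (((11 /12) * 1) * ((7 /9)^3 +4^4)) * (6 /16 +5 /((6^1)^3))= 3802721813 /2834352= 1341.65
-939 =-939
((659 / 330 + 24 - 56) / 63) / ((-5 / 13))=1.24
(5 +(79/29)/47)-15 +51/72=-302053/32712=-9.23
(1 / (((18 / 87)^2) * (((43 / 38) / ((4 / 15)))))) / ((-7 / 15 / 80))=-2556640 / 2709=-943.76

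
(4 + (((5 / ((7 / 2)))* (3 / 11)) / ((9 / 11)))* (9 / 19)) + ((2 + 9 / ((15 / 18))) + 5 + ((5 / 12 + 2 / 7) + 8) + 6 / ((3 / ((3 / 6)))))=253189 / 7980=31.73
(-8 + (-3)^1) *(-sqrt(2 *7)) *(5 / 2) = 55 *sqrt(14) / 2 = 102.90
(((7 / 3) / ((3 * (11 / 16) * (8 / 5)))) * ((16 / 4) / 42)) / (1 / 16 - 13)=-320 / 61479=-0.01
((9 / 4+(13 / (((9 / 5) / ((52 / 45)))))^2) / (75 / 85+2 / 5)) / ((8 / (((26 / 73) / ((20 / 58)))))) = 12093481777 / 1670588064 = 7.24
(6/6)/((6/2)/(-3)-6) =-1/7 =-0.14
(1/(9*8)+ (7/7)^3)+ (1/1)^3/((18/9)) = 109/72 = 1.51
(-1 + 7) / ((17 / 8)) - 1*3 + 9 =150 / 17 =8.82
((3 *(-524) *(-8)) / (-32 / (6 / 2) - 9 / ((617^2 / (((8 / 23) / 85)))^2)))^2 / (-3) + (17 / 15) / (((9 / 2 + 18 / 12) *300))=-3838296130923008867496342855432839726480938903 / 8283848036436549253531711595117148507000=-463347.00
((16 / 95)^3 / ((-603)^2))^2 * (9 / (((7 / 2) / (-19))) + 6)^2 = 268435456 / 846612026521277258025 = 0.00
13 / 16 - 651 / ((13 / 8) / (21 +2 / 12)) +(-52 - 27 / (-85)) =-150820339 / 17680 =-8530.56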